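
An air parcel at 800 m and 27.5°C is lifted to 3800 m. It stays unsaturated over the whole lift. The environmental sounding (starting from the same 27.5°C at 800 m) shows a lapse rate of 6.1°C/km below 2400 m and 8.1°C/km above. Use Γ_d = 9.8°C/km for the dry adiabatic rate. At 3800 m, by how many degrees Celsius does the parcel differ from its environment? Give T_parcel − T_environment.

-8.3°C (parcel cooler than environment)

Parcel:
  Dry to 3800 m: -9.8 × 3 km = -29.4°C, so T = -1.9°C.
Environment:
  Environment, lower layer to 2400 m: -6.1 × 1.6 km = -9.76°C, so T = 17.74°C.
  Environment, upper layer to 3800 m: -8.1 × 1.4 km = -11.34°C, so T = 6.4°C.
T_parcel − T_env = -1.9 − 6.4 = -8.3°C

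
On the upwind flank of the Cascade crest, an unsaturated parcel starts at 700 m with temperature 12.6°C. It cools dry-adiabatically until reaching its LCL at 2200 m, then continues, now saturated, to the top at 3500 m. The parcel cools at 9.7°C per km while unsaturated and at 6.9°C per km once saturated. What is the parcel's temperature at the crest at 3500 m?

-10.92°C

From 700 m to 2200 m (dry): cools by 9.7 × 1.5 = 14.55°C, giving -1.95°C.
From 2200 m to 3500 m (saturated): cools by 6.9 × 1.3 = 8.97°C, giving -10.92°C.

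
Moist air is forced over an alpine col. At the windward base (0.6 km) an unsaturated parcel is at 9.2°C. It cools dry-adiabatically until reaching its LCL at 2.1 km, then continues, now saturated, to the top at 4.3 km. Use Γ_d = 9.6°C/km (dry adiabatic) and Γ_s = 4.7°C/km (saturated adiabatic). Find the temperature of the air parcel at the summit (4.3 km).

-15.54°C

Dry to 2100 m: -9.6 × 1.5 km = -14.4°C, so T = -5.2°C.
Saturated to 4300 m: -4.7 × 2.2 km = -10.34°C, so T = -15.54°C.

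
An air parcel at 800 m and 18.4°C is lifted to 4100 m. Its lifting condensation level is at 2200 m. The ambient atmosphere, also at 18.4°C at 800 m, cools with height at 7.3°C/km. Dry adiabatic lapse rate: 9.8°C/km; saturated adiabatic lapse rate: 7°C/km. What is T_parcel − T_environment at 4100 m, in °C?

Parcel:
  800 → 2200 m (dry, 9.8°C/km): ΔT = -9.8 × 1.4 = -13.72°C → T = 4.68°C
  2200 → 4100 m (saturated, 7°C/km): ΔT = -7 × 1.9 = -13.3°C → T = -8.62°C
Environment:
  800 → 4100 m (environment, 7.3°C/km): ΔT = -7.3 × 3.3 = -24.09°C → T = -5.69°C
T_parcel − T_env = -8.62 − (-5.69) = -2.93°C

-2.93°C (parcel cooler than environment)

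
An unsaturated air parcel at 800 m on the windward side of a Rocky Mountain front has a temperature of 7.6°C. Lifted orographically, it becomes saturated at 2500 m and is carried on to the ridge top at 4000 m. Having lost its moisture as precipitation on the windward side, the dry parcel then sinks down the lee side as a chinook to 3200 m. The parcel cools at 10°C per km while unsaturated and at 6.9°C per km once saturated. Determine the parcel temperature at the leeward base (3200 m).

Dry to 2500 m: -10 × 1.7 km = -17°C, so T = -9.4°C.
Saturated to 4000 m: -6.9 × 1.5 km = -10.35°C, so T = -19.75°C.
Dry descent to 3200 m: +10 × 0.8 km = +8°C, so T = -11.75°C.

-11.75°C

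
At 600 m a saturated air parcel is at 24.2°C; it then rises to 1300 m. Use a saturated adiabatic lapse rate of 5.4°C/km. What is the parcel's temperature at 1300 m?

20.42°C

600 → 1300 m (saturated adiabatic, 5.4°C/km): ΔT = -5.4 × 0.7 = -3.78°C → T = 20.42°C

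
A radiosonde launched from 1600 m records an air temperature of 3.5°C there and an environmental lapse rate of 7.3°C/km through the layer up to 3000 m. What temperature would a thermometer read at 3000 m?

-6.72°C

From 1600 m to 3000 m (environmental): cools by 7.3 × 1.4 = 10.22°C, giving -6.72°C.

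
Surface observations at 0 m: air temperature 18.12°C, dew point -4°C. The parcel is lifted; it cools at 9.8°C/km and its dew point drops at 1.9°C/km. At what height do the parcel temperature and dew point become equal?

T and T_d converge at 9.8 − 1.9 = 7.9°C per km
Height above start = (18.12 − (-4)) / 7.9 = 2.8 km
LCL altitude = 0 m + 2800 m = 2800 m

2800 m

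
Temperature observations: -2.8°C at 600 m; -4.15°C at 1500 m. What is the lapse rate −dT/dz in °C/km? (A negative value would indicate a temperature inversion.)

Γ = −ΔT/Δz = (-2.8 − (-4.15)) / (1500 − 600) m
  = 1.35°C / 0.9 km = 1.5°C/km

1.5°C/km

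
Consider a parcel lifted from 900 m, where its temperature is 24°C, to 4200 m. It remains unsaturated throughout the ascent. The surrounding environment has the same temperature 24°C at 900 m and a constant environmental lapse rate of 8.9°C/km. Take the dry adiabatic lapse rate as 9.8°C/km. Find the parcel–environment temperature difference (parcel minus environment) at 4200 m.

Parcel:
  900 → 4200 m (dry, 9.8°C/km): ΔT = -9.8 × 3.3 = -32.34°C → T = -8.34°C
Environment:
  900 → 4200 m (environment, 8.9°C/km): ΔT = -8.9 × 3.3 = -29.37°C → T = -5.37°C
T_parcel − T_env = -8.34 − (-5.37) = -2.97°C

-2.97°C (parcel cooler than environment)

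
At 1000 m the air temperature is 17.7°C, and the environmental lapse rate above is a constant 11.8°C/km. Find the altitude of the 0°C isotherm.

Height above start = (17.7 − 0) / 11.8 = 1.5 km
Altitude = 1000 m + 1500 m = 2500 m

2500 m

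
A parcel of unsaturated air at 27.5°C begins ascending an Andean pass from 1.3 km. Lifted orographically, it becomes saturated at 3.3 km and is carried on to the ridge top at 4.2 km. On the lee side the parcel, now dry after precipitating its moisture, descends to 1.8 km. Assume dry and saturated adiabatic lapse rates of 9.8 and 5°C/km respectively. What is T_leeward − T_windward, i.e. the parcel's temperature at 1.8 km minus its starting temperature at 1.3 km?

From 1300 m to 3300 m (dry): cools by 9.8 × 2 = 19.6°C, giving 7.9°C.
From 3300 m to 4200 m (saturated): cools by 5 × 0.9 = 4.5°C, giving 3.4°C.
From 4200 m to 1800 m (dry descent): warms by 9.8 × 2.4 = 23.52°C, giving 26.92°C.
Net change vs windward start: 26.92 − 27.5 = -0.58°C

-0.58°C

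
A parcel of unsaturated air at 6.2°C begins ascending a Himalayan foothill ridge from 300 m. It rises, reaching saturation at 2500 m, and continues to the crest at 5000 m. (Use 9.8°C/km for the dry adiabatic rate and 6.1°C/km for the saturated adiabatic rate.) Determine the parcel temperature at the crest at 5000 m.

-30.61°C

From 300 m to 2500 m (dry): cools by 9.8 × 2.2 = 21.56°C, giving -15.36°C.
From 2500 m to 5000 m (saturated): cools by 6.1 × 2.5 = 15.25°C, giving -30.61°C.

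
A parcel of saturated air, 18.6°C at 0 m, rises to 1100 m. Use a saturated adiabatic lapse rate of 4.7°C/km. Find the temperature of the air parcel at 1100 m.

From 0 m to 1100 m (saturated adiabatic): cools by 4.7 × 1.1 = 5.17°C, giving 13.43°C.

13.43°C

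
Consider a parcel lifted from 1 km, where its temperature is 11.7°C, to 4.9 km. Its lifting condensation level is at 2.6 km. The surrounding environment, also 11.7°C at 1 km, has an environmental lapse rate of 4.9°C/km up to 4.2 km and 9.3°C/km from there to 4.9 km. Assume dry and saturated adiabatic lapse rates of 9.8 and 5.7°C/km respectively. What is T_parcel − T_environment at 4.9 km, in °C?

Parcel:
  1000 → 2600 m (dry, 9.8°C/km): ΔT = -9.8 × 1.6 = -15.68°C → T = -3.98°C
  2600 → 4900 m (saturated, 5.7°C/km): ΔT = -5.7 × 2.3 = -13.11°C → T = -17.09°C
Environment:
  1000 → 4200 m (environment, lower layer, 4.9°C/km): ΔT = -4.9 × 3.2 = -15.68°C → T = -3.98°C
  4200 → 4900 m (environment, upper layer, 9.3°C/km): ΔT = -9.3 × 0.7 = -6.51°C → T = -10.49°C
T_parcel − T_env = -17.09 − (-10.49) = -6.6°C

-6.6°C (parcel cooler than environment)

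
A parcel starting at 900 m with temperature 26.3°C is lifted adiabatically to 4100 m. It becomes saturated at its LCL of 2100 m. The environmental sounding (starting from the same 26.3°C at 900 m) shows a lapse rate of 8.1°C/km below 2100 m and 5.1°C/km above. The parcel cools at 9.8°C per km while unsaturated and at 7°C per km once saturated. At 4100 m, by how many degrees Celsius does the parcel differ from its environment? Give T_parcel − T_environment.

Parcel:
  900 → 2100 m (dry, 9.8°C/km): ΔT = -9.8 × 1.2 = -11.76°C → T = 14.54°C
  2100 → 4100 m (saturated, 7°C/km): ΔT = -7 × 2 = -14°C → T = 0.54°C
Environment:
  900 → 2100 m (environment, lower layer, 8.1°C/km): ΔT = -8.1 × 1.2 = -9.72°C → T = 16.58°C
  2100 → 4100 m (environment, upper layer, 5.1°C/km): ΔT = -5.1 × 2 = -10.2°C → T = 6.38°C
T_parcel − T_env = 0.54 − 6.38 = -5.84°C

-5.84°C (parcel cooler than environment)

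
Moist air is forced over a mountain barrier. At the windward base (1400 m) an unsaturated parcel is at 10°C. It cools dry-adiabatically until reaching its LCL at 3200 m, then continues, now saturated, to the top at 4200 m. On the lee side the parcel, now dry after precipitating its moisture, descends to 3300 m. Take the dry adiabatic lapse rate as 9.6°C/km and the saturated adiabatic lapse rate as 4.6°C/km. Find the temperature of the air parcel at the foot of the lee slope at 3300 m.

Dry to 3200 m: -9.6 × 1.8 km = -17.28°C, so T = -7.28°C.
Saturated to 4200 m: -4.6 × 1 km = -4.6°C, so T = -11.88°C.
Dry descent to 3300 m: +9.6 × 0.9 km = +8.64°C, so T = -3.24°C.

-3.24°C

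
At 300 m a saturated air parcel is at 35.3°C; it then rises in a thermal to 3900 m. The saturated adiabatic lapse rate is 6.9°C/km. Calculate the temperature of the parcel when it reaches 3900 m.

10.46°C

300 → 3900 m (saturated adiabatic, 6.9°C/km): ΔT = -6.9 × 3.6 = -24.84°C → T = 10.46°C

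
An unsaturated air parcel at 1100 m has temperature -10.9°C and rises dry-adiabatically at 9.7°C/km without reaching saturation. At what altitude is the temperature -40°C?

4100 m

Height above start = (-10.9 − (-40)) / 9.7 = 3 km
Altitude = 1100 m + 3000 m = 4100 m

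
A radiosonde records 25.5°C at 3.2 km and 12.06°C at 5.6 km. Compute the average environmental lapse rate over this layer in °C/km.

5.6°C/km

Γ = −ΔT/Δz = (25.5 − 12.06) / (5600 − 3200) m
  = 13.44°C / 2.4 km = 5.6°C/km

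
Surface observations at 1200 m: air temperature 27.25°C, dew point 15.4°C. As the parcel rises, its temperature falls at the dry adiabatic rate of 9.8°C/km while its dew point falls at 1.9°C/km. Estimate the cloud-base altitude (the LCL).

T and T_d converge at 9.8 − 1.9 = 7.9°C per km
Height above start = (27.25 − 15.4) / 7.9 = 1.5 km
LCL altitude = 1200 m + 1500 m = 2700 m

2700 m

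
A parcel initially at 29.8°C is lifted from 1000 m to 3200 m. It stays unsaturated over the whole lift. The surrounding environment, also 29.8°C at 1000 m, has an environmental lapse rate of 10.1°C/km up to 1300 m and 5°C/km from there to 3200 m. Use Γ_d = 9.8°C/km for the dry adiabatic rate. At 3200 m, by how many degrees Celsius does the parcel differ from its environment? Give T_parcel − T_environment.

Parcel:
  Dry to 3200 m: -9.8 × 2.2 km = -21.56°C, so T = 8.24°C.
Environment:
  Environment, lower layer to 1300 m: -10.1 × 0.3 km = -3.03°C, so T = 26.77°C.
  Environment, upper layer to 3200 m: -5 × 1.9 km = -9.5°C, so T = 17.27°C.
T_parcel − T_env = 8.24 − 17.27 = -9.03°C

-9.03°C (parcel cooler than environment)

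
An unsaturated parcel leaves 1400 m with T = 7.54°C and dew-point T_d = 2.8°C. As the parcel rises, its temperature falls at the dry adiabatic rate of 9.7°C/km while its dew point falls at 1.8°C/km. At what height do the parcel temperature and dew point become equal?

2000 m

T and T_d converge at 9.7 − 1.8 = 7.9°C per km
Height above start = (7.54 − 2.8) / 7.9 = 0.6 km
LCL altitude = 1400 m + 600 m = 2000 m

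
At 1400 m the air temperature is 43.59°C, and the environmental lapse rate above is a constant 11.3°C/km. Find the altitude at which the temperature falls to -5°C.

Height above start = (43.59 − (-5)) / 11.3 = 4.3 km
Altitude = 1400 m + 4300 m = 5700 m

5700 m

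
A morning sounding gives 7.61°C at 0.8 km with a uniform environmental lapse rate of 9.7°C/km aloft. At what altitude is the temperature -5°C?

Height above start = (7.61 − (-5)) / 9.7 = 1.3 km
Altitude = 800 m + 1300 m = 2100 m

2.1 km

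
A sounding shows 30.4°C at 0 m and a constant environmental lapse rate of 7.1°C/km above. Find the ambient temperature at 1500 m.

0–1500 m, environmental: Δz = 1.5 km ⇒ ΔT = -10.65°C; T = 19.75°C

19.75°C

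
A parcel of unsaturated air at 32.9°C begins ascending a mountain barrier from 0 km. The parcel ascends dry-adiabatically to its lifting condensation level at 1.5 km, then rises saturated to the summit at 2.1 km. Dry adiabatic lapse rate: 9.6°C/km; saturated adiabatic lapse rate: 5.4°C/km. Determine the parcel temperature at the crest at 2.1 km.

Dry to 1500 m: -9.6 × 1.5 km = -14.4°C, so T = 18.5°C.
Saturated to 2100 m: -5.4 × 0.6 km = -3.24°C, so T = 15.26°C.

15.26°C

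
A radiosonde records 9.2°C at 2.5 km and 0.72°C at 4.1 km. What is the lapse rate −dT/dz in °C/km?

Γ = −ΔT/Δz = (9.2 − 0.72) / (4100 − 2500) m
  = 8.48°C / 1.6 km = 5.3°C/km

5.3°C/km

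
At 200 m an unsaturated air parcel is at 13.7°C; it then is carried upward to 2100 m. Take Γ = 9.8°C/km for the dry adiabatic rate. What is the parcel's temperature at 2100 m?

200 → 2100 m (dry adiabatic, 9.8°C/km): ΔT = -9.8 × 1.9 = -18.62°C → T = -4.92°C

-4.92°C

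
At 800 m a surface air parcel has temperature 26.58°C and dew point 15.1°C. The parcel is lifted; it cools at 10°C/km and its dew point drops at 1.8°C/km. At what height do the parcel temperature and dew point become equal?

T and T_d converge at 10 − 1.8 = 8.2°C per km
Height above start = (26.58 − 15.1) / 8.2 = 1.4 km
LCL altitude = 800 m + 1400 m = 2200 m

2200 m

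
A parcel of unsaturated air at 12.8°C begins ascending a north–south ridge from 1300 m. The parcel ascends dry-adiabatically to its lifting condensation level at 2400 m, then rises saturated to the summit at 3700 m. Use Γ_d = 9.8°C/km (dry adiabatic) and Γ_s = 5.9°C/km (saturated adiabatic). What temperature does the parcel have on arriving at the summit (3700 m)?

Dry to 2400 m: -9.8 × 1.1 km = -10.78°C, so T = 2.02°C.
Saturated to 3700 m: -5.9 × 1.3 km = -7.67°C, so T = -5.65°C.

-5.65°C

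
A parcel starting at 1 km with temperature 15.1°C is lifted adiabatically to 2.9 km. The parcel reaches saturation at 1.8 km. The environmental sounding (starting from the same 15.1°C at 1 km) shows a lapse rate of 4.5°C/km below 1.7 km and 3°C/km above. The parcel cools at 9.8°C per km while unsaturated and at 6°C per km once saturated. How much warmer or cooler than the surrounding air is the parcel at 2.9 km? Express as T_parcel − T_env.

Parcel:
  From 1000 m to 1800 m (dry): cools by 9.8 × 0.8 = 7.84°C, giving 7.26°C.
  From 1800 m to 2900 m (saturated): cools by 6 × 1.1 = 6.6°C, giving 0.66°C.
Environment:
  From 1000 m to 1700 m (environment, lower layer): cools by 4.5 × 0.7 = 3.15°C, giving 11.95°C.
  From 1700 m to 2900 m (environment, upper layer): cools by 3 × 1.2 = 3.6°C, giving 8.35°C.
T_parcel − T_env = 0.66 − 8.35 = -7.69°C

-7.69°C (parcel cooler than environment)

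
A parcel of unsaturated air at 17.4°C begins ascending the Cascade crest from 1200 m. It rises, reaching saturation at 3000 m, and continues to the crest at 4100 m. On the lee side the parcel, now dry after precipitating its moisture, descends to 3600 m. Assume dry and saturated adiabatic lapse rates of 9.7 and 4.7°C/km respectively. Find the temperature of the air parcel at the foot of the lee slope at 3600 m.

-0.38°C

1200 → 3000 m (dry, 9.7°C/km): ΔT = -9.7 × 1.8 = -17.46°C → T = -0.06°C
3000 → 4100 m (saturated, 4.7°C/km): ΔT = -4.7 × 1.1 = -5.17°C → T = -5.23°C
4100 → 3600 m (dry descent, 9.7°C/km): ΔT = +9.7 × 0.5 = +4.85°C → T = -0.38°C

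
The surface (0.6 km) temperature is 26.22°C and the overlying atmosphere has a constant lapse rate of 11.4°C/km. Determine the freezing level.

Height above start = (26.22 − 0) / 11.4 = 2.3 km
Altitude = 600 m + 2300 m = 2900 m

2.9 km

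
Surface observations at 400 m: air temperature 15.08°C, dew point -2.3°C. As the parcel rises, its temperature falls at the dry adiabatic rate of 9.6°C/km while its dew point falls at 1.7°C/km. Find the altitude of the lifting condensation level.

T and T_d converge at 9.6 − 1.7 = 7.9°C per km
Height above start = (15.08 − (-2.3)) / 7.9 = 2.2 km
LCL altitude = 400 m + 2200 m = 2600 m

2600 m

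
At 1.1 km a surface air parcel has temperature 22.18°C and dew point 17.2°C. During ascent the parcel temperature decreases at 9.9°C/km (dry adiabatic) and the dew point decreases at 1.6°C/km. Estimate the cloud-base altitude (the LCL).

1.7 km

T and T_d converge at 9.9 − 1.6 = 8.3°C per km
Height above start = (22.18 − 17.2) / 8.3 = 0.6 km
LCL altitude = 1100 m + 600 m = 1700 m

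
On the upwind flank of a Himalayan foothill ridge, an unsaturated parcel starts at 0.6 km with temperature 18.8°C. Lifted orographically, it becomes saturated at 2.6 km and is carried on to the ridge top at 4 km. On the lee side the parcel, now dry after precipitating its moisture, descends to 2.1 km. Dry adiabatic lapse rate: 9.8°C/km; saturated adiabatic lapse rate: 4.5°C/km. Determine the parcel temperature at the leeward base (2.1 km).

From 600 m to 2600 m (dry): cools by 9.8 × 2 = 19.6°C, giving -0.8°C.
From 2600 m to 4000 m (saturated): cools by 4.5 × 1.4 = 6.3°C, giving -7.1°C.
From 4000 m to 2100 m (dry descent): warms by 9.8 × 1.9 = 18.62°C, giving 11.52°C.

11.52°C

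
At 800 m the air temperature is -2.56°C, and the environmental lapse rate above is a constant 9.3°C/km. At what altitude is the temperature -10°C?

1600 m

Height above start = (-2.56 − (-10)) / 9.3 = 0.8 km
Altitude = 800 m + 800 m = 1600 m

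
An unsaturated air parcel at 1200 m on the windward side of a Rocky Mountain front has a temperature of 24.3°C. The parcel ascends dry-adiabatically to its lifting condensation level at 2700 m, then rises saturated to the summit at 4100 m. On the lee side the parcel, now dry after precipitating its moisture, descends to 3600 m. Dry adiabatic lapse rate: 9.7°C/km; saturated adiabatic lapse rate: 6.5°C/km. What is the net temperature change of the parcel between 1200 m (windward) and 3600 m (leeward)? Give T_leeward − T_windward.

1200 → 2700 m (dry, 9.7°C/km): ΔT = -9.7 × 1.5 = -14.55°C → T = 9.75°C
2700 → 4100 m (saturated, 6.5°C/km): ΔT = -6.5 × 1.4 = -9.1°C → T = 0.65°C
4100 → 3600 m (dry descent, 9.7°C/km): ΔT = +9.7 × 0.5 = +4.85°C → T = 5.5°C
Net change vs windward start: 5.5 − 24.3 = -18.8°C

-18.8°C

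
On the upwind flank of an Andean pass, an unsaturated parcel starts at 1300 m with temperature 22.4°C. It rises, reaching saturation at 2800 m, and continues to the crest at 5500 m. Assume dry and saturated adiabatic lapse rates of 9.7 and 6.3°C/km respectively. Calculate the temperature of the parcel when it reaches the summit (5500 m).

-9.16°C

Dry to 2800 m: -9.7 × 1.5 km = -14.55°C, so T = 7.85°C.
Saturated to 5500 m: -6.3 × 2.7 km = -17.01°C, so T = -9.16°C.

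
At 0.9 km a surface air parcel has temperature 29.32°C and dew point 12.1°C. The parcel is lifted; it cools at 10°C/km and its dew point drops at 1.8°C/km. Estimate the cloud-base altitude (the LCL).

3 km

T and T_d converge at 10 − 1.8 = 8.2°C per km
Height above start = (29.32 − 12.1) / 8.2 = 2.1 km
LCL altitude = 900 m + 2100 m = 3000 m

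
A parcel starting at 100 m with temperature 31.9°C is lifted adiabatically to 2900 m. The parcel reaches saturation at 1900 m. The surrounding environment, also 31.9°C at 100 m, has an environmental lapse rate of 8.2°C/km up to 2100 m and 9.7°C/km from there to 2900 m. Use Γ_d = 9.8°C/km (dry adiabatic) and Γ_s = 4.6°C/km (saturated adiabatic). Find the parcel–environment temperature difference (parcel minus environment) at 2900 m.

Parcel:
  100 → 1900 m (dry, 9.8°C/km): ΔT = -9.8 × 1.8 = -17.64°C → T = 14.26°C
  1900 → 2900 m (saturated, 4.6°C/km): ΔT = -4.6 × 1 = -4.6°C → T = 9.66°C
Environment:
  100 → 2100 m (environment, lower layer, 8.2°C/km): ΔT = -8.2 × 2 = -16.4°C → T = 15.5°C
  2100 → 2900 m (environment, upper layer, 9.7°C/km): ΔT = -9.7 × 0.8 = -7.76°C → T = 7.74°C
T_parcel − T_env = 9.66 − 7.74 = +1.92°C

+1.92°C (parcel warmer than environment)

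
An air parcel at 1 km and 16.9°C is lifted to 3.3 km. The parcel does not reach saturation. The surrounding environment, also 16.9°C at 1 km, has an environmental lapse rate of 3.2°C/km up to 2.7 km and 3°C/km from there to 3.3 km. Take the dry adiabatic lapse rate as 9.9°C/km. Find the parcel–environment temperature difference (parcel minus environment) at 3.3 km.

-15.53°C (parcel cooler than environment)

Parcel:
  1000 → 3300 m (dry, 9.9°C/km): ΔT = -9.9 × 2.3 = -22.77°C → T = -5.87°C
Environment:
  1000 → 2700 m (environment, lower layer, 3.2°C/km): ΔT = -3.2 × 1.7 = -5.44°C → T = 11.46°C
  2700 → 3300 m (environment, upper layer, 3°C/km): ΔT = -3 × 0.6 = -1.8°C → T = 9.66°C
T_parcel − T_env = -5.87 − 9.66 = -15.53°C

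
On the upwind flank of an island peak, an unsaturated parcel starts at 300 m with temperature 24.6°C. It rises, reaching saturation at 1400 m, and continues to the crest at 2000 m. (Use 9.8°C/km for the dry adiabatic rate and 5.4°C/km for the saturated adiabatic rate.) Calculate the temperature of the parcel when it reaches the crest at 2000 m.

10.58°C

300–1400 m, dry: Δz = 1.1 km ⇒ ΔT = -10.78°C; T = 13.82°C
1400–2000 m, saturated: Δz = 0.6 km ⇒ ΔT = -3.24°C; T = 10.58°C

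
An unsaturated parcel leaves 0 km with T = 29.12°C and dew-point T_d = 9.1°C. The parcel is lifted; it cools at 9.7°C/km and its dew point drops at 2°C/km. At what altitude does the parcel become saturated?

T and T_d converge at 9.7 − 2 = 7.7°C per km
Height above start = (29.12 − 9.1) / 7.7 = 2.6 km
LCL altitude = 0 m + 2600 m = 2600 m

2.6 km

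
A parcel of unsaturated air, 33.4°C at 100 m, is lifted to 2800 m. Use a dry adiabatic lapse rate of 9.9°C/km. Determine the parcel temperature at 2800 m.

From 100 m to 2800 m (dry adiabatic): cools by 9.9 × 2.7 = 26.73°C, giving 6.67°C.

6.67°C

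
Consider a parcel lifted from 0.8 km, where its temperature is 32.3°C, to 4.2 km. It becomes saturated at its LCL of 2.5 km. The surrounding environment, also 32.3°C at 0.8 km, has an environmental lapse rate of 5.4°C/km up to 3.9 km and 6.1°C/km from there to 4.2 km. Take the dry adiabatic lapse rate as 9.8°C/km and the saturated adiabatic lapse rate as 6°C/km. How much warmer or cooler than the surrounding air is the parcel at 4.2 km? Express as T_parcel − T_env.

Parcel:
  From 800 m to 2500 m (dry): cools by 9.8 × 1.7 = 16.66°C, giving 15.64°C.
  From 2500 m to 4200 m (saturated): cools by 6 × 1.7 = 10.2°C, giving 5.44°C.
Environment:
  From 800 m to 3900 m (environment, lower layer): cools by 5.4 × 3.1 = 16.74°C, giving 15.56°C.
  From 3900 m to 4200 m (environment, upper layer): cools by 6.1 × 0.3 = 1.83°C, giving 13.73°C.
T_parcel − T_env = 5.44 − 13.73 = -8.29°C

-8.29°C (parcel cooler than environment)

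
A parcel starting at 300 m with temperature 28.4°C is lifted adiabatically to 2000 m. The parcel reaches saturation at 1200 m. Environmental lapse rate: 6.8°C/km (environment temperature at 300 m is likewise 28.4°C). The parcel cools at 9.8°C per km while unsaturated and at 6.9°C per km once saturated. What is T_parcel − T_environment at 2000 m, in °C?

Parcel:
  300–1200 m, dry: Δz = 0.9 km ⇒ ΔT = -8.82°C; T = 19.58°C
  1200–2000 m, saturated: Δz = 0.8 km ⇒ ΔT = -5.52°C; T = 14.06°C
Environment:
  300–2000 m, environment: Δz = 1.7 km ⇒ ΔT = -11.56°C; T = 16.84°C
T_parcel − T_env = 14.06 − 16.84 = -2.78°C

-2.78°C (parcel cooler than environment)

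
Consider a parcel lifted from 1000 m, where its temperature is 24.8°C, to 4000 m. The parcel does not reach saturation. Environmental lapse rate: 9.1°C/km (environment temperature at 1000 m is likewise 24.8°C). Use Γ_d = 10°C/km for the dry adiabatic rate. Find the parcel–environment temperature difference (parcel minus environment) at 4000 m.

Parcel:
  Dry to 4000 m: -10 × 3 km = -30°C, so T = -5.2°C.
Environment:
  Environment to 4000 m: -9.1 × 3 km = -27.3°C, so T = -2.5°C.
T_parcel − T_env = -5.2 − (-2.5) = -2.7°C

-2.7°C (parcel cooler than environment)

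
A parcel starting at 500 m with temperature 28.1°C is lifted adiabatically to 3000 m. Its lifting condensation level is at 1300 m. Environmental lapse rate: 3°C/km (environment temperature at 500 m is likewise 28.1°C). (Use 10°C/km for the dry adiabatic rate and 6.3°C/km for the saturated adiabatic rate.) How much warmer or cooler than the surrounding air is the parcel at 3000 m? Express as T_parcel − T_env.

-11.21°C (parcel cooler than environment)

Parcel:
  Dry to 1300 m: -10 × 0.8 km = -8°C, so T = 20.1°C.
  Saturated to 3000 m: -6.3 × 1.7 km = -10.71°C, so T = 9.39°C.
Environment:
  Environment to 3000 m: -3 × 2.5 km = -7.5°C, so T = 20.6°C.
T_parcel − T_env = 9.39 − 20.6 = -11.21°C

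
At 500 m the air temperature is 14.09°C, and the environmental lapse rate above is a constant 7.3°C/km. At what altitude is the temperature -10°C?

Height above start = (14.09 − (-10)) / 7.3 = 3.3 km
Altitude = 500 m + 3300 m = 3800 m

3800 m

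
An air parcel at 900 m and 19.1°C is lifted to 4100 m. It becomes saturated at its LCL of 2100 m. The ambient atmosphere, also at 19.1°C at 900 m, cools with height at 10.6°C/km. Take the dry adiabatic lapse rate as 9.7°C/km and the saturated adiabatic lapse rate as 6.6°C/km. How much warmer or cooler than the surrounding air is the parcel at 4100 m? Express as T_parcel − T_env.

+9.08°C (parcel warmer than environment)

Parcel:
  Dry to 2100 m: -9.7 × 1.2 km = -11.64°C, so T = 7.46°C.
  Saturated to 4100 m: -6.6 × 2 km = -13.2°C, so T = -5.74°C.
Environment:
  Environment to 4100 m: -10.6 × 3.2 km = -33.92°C, so T = -14.82°C.
T_parcel − T_env = -5.74 − (-14.82) = +9.08°C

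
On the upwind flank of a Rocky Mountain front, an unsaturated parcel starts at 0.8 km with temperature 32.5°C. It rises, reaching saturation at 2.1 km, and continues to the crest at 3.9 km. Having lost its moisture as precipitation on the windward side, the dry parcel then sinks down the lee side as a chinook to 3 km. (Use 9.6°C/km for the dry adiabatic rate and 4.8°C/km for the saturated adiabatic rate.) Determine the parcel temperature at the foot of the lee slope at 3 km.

800 → 2100 m (dry, 9.6°C/km): ΔT = -9.6 × 1.3 = -12.48°C → T = 20.02°C
2100 → 3900 m (saturated, 4.8°C/km): ΔT = -4.8 × 1.8 = -8.64°C → T = 11.38°C
3900 → 3000 m (dry descent, 9.6°C/km): ΔT = +9.6 × 0.9 = +8.64°C → T = 20.02°C

20.02°C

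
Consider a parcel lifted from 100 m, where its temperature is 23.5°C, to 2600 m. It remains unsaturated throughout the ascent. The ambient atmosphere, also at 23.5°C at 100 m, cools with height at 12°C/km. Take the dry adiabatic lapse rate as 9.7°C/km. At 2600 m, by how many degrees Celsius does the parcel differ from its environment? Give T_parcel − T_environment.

Parcel:
  From 100 m to 2600 m (dry): cools by 9.7 × 2.5 = 24.25°C, giving -0.75°C.
Environment:
  From 100 m to 2600 m (environment): cools by 12 × 2.5 = 30°C, giving -6.5°C.
T_parcel − T_env = -0.75 − (-6.5) = +5.75°C

+5.75°C (parcel warmer than environment)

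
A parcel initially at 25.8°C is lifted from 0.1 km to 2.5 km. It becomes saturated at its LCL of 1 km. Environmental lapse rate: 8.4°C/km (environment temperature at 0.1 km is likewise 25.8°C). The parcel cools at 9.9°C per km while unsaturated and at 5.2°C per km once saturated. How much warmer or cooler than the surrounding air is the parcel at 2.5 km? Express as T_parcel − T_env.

Parcel:
  100–1000 m, dry: Δz = 0.9 km ⇒ ΔT = -8.91°C; T = 16.89°C
  1000–2500 m, saturated: Δz = 1.5 km ⇒ ΔT = -7.8°C; T = 9.09°C
Environment:
  100–2500 m, environment: Δz = 2.4 km ⇒ ΔT = -20.16°C; T = 5.64°C
T_parcel − T_env = 9.09 − 5.64 = +3.45°C

+3.45°C (parcel warmer than environment)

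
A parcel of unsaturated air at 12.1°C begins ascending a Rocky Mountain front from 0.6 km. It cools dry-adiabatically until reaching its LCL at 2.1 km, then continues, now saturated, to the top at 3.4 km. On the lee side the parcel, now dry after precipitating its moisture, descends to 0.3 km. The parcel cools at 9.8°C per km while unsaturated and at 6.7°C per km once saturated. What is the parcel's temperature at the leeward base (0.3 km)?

600–2100 m, dry: Δz = 1.5 km ⇒ ΔT = -14.7°C; T = -2.6°C
2100–3400 m, saturated: Δz = 1.3 km ⇒ ΔT = -8.71°C; T = -11.31°C
3400–300 m, dry descent: Δz = 3.1 km ⇒ ΔT = +30.38°C; T = 19.07°C

19.07°C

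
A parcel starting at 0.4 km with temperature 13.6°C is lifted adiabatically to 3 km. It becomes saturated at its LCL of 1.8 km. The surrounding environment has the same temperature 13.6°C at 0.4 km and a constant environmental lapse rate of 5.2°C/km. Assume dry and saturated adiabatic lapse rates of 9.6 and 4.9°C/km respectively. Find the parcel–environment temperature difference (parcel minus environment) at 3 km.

-5.8°C (parcel cooler than environment)

Parcel:
  400–1800 m, dry: Δz = 1.4 km ⇒ ΔT = -13.44°C; T = 0.16°C
  1800–3000 m, saturated: Δz = 1.2 km ⇒ ΔT = -5.88°C; T = -5.72°C
Environment:
  400–3000 m, environment: Δz = 2.6 km ⇒ ΔT = -13.52°C; T = 0.08°C
T_parcel − T_env = -5.72 − 0.08 = -5.8°C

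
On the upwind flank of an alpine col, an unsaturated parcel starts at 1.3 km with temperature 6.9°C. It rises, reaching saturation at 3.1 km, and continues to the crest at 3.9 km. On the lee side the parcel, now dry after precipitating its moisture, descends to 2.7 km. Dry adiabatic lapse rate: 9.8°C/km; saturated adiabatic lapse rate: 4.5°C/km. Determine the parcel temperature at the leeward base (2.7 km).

-2.58°C

1300 → 3100 m (dry, 9.8°C/km): ΔT = -9.8 × 1.8 = -17.64°C → T = -10.74°C
3100 → 3900 m (saturated, 4.5°C/km): ΔT = -4.5 × 0.8 = -3.6°C → T = -14.34°C
3900 → 2700 m (dry descent, 9.8°C/km): ΔT = +9.8 × 1.2 = +11.76°C → T = -2.58°C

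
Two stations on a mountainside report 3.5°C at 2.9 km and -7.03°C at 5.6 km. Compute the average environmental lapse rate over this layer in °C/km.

3.9°C/km

Γ = −ΔT/Δz = (3.5 − (-7.03)) / (5600 − 2900) m
  = 10.53°C / 2.7 km = 3.9°C/km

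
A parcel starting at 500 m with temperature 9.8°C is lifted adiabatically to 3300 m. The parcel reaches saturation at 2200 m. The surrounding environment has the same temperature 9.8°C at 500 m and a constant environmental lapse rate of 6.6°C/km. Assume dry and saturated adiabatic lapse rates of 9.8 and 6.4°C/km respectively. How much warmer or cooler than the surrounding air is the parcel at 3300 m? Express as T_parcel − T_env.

-5.22°C (parcel cooler than environment)

Parcel:
  From 500 m to 2200 m (dry): cools by 9.8 × 1.7 = 16.66°C, giving -6.86°C.
  From 2200 m to 3300 m (saturated): cools by 6.4 × 1.1 = 7.04°C, giving -13.9°C.
Environment:
  From 500 m to 3300 m (environment): cools by 6.6 × 2.8 = 18.48°C, giving -8.68°C.
T_parcel − T_env = -13.9 − (-8.68) = -5.22°C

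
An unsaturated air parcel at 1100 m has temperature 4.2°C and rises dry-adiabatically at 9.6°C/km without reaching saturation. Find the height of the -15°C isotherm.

Height above start = (4.2 − (-15)) / 9.6 = 2 km
Altitude = 1100 m + 2000 m = 3100 m

3100 m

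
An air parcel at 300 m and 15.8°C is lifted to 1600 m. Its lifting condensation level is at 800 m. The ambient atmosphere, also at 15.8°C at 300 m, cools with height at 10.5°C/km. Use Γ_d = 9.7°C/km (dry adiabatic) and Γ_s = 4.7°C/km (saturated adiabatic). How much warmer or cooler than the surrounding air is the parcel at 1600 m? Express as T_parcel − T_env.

Parcel:
  Dry to 800 m: -9.7 × 0.5 km = -4.85°C, so T = 10.95°C.
  Saturated to 1600 m: -4.7 × 0.8 km = -3.76°C, so T = 7.19°C.
Environment:
  Environment to 1600 m: -10.5 × 1.3 km = -13.65°C, so T = 2.15°C.
T_parcel − T_env = 7.19 − 2.15 = +5.04°C

+5.04°C (parcel warmer than environment)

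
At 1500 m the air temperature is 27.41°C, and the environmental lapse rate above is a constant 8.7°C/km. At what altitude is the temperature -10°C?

Height above start = (27.41 − (-10)) / 8.7 = 4.3 km
Altitude = 1500 m + 4300 m = 5800 m

5800 m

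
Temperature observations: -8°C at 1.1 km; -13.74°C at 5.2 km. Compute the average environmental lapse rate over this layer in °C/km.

Γ = −ΔT/Δz = (-8 − (-13.74)) / (5200 − 1100) m
  = 5.74°C / 4.1 km = 1.4°C/km

1.4°C/km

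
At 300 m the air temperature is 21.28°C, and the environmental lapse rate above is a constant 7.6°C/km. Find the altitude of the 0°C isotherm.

Height above start = (21.28 − 0) / 7.6 = 2.8 km
Altitude = 300 m + 2800 m = 3100 m

3100 m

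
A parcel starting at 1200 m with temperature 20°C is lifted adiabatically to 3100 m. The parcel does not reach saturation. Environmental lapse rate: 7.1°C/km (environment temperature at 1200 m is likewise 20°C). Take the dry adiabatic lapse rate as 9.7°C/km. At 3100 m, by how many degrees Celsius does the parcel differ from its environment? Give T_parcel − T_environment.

-4.94°C (parcel cooler than environment)

Parcel:
  From 1200 m to 3100 m (dry): cools by 9.7 × 1.9 = 18.43°C, giving 1.57°C.
Environment:
  From 1200 m to 3100 m (environment): cools by 7.1 × 1.9 = 13.49°C, giving 6.51°C.
T_parcel − T_env = 1.57 − 6.51 = -4.94°C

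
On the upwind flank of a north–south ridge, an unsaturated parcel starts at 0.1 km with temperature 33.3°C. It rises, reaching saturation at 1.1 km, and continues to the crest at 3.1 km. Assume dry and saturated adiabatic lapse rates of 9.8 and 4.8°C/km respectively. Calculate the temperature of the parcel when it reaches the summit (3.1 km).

100 → 1100 m (dry, 9.8°C/km): ΔT = -9.8 × 1 = -9.8°C → T = 23.5°C
1100 → 3100 m (saturated, 4.8°C/km): ΔT = -4.8 × 2 = -9.6°C → T = 13.9°C

13.9°C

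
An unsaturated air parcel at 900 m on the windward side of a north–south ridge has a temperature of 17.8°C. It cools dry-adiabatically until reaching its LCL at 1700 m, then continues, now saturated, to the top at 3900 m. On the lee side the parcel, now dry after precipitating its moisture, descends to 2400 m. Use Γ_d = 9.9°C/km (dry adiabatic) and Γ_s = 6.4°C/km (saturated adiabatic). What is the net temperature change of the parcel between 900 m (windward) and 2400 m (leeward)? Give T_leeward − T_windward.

-7.15°C

From 900 m to 1700 m (dry): cools by 9.9 × 0.8 = 7.92°C, giving 9.88°C.
From 1700 m to 3900 m (saturated): cools by 6.4 × 2.2 = 14.08°C, giving -4.2°C.
From 3900 m to 2400 m (dry descent): warms by 9.9 × 1.5 = 14.85°C, giving 10.65°C.
Net change vs windward start: 10.65 − 17.8 = -7.15°C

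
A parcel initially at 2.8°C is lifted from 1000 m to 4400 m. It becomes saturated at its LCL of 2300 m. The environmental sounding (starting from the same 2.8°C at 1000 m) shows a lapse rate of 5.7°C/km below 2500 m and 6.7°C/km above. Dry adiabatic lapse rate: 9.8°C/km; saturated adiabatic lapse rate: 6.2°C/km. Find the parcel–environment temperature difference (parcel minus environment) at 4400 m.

Parcel:
  From 1000 m to 2300 m (dry): cools by 9.8 × 1.3 = 12.74°C, giving -9.94°C.
  From 2300 m to 4400 m (saturated): cools by 6.2 × 2.1 = 13.02°C, giving -22.96°C.
Environment:
  From 1000 m to 2500 m (environment, lower layer): cools by 5.7 × 1.5 = 8.55°C, giving -5.75°C.
  From 2500 m to 4400 m (environment, upper layer): cools by 6.7 × 1.9 = 12.73°C, giving -18.48°C.
T_parcel − T_env = -22.96 − (-18.48) = -4.48°C

-4.48°C (parcel cooler than environment)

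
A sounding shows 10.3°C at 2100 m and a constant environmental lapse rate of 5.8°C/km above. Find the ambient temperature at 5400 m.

-8.84°C

2100 → 5400 m (environmental, 5.8°C/km): ΔT = -5.8 × 3.3 = -19.14°C → T = -8.84°C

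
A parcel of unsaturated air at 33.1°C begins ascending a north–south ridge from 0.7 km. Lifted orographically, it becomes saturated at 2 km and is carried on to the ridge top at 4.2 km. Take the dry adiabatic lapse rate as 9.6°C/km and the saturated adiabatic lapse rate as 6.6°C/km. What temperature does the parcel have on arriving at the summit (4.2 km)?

6.1°C

Dry to 2000 m: -9.6 × 1.3 km = -12.48°C, so T = 20.62°C.
Saturated to 4200 m: -6.6 × 2.2 km = -14.52°C, so T = 6.1°C.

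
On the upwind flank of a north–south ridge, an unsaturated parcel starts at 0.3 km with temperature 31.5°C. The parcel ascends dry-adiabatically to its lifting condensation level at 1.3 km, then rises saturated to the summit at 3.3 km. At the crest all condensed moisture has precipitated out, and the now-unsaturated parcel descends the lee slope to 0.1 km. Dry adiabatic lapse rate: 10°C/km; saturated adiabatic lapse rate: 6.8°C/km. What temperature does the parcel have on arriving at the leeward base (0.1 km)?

300 → 1300 m (dry, 10°C/km): ΔT = -10 × 1 = -10°C → T = 21.5°C
1300 → 3300 m (saturated, 6.8°C/km): ΔT = -6.8 × 2 = -13.6°C → T = 7.9°C
3300 → 100 m (dry descent, 10°C/km): ΔT = +10 × 3.2 = +32°C → T = 39.9°C

39.9°C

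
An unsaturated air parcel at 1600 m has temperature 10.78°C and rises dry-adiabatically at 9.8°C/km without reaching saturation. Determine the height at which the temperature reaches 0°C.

2700 m

Height above start = (10.78 − 0) / 9.8 = 1.1 km
Altitude = 1600 m + 1100 m = 2700 m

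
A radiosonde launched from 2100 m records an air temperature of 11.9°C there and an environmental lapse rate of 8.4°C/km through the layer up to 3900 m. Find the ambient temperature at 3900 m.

Environmental to 3900 m: -8.4 × 1.8 km = -15.12°C, so T = -3.22°C.

-3.22°C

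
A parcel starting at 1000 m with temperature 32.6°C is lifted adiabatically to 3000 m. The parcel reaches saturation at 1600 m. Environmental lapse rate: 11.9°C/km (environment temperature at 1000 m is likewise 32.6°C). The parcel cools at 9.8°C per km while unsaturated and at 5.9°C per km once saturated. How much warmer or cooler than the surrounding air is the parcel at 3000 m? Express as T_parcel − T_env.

+9.66°C (parcel warmer than environment)

Parcel:
  From 1000 m to 1600 m (dry): cools by 9.8 × 0.6 = 5.88°C, giving 26.72°C.
  From 1600 m to 3000 m (saturated): cools by 5.9 × 1.4 = 8.26°C, giving 18.46°C.
Environment:
  From 1000 m to 3000 m (environment): cools by 11.9 × 2 = 23.8°C, giving 8.8°C.
T_parcel − T_env = 18.46 − 8.8 = +9.66°C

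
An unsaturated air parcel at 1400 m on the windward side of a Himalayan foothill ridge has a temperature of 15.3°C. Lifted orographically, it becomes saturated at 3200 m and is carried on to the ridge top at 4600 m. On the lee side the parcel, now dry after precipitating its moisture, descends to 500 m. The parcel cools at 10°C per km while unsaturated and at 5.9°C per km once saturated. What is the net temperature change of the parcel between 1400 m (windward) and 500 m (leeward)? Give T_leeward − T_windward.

1400 → 3200 m (dry, 10°C/km): ΔT = -10 × 1.8 = -18°C → T = -2.7°C
3200 → 4600 m (saturated, 5.9°C/km): ΔT = -5.9 × 1.4 = -8.26°C → T = -10.96°C
4600 → 500 m (dry descent, 10°C/km): ΔT = +10 × 4.1 = +41°C → T = 30.04°C
Net change vs windward start: 30.04 − 15.3 = +14.74°C

+14.74°C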